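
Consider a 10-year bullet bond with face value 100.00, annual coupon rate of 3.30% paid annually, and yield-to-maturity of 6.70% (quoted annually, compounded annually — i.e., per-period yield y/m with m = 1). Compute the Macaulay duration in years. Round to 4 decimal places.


Answer: Macaulay duration = 8.4397 years

Derivation:
Coupon per period c = face * coupon_rate / m = 3.300000
Periods per year m = 1; per-period yield y/m = 0.067000
Number of cashflows N = 10
Cashflows (t years, CF_t, discount factor 1/(1+y/m)^(m*t), PV):
  t = 1.0000: CF_t = 3.300000, DF = 0.937207, PV = 3.092784
  t = 2.0000: CF_t = 3.300000, DF = 0.878357, PV = 2.898579
  t = 3.0000: CF_t = 3.300000, DF = 0.823203, PV = 2.716569
  t = 4.0000: CF_t = 3.300000, DF = 0.771511, PV = 2.545987
  t = 5.0000: CF_t = 3.300000, DF = 0.723066, PV = 2.386118
  t = 6.0000: CF_t = 3.300000, DF = 0.677663, PV = 2.236286
  t = 7.0000: CF_t = 3.300000, DF = 0.635110, PV = 2.095864
  t = 8.0000: CF_t = 3.300000, DF = 0.595230, PV = 1.964258
  t = 9.0000: CF_t = 3.300000, DF = 0.557854, PV = 1.840917
  t = 10.0000: CF_t = 103.300000, DF = 0.522824, PV = 54.007755
Price P = sum_t PV_t = 75.785116
Macaulay numerator sum_t t * PV_t:
  t * PV_t at t = 1.0000: 3.092784
  t * PV_t at t = 2.0000: 5.797157
  t * PV_t at t = 3.0000: 8.149706
  t * PV_t at t = 4.0000: 10.183950
  t * PV_t at t = 5.0000: 11.930588
  t * PV_t at t = 6.0000: 13.417718
  t * PV_t at t = 7.0000: 14.671045
  t * PV_t at t = 8.0000: 15.714066
  t * PV_t at t = 9.0000: 16.568251
  t * PV_t at t = 10.0000: 540.077553
Macaulay duration D = (sum_t t * PV_t) / P = 639.602818 / 75.785116 = 8.439689


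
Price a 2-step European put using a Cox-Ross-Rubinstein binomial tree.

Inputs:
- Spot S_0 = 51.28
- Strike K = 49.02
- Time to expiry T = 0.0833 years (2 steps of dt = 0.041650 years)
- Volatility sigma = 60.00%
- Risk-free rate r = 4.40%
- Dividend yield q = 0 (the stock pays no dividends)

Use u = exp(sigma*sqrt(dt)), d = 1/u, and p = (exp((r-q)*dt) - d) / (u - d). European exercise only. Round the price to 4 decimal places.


Answer: Price = V(0,0) = 2.4207

Derivation:
dt = T/N = 0.041650
u = exp(sigma*sqrt(dt)) = 1.130263; d = 1/u = 0.884750
p = (exp((r-q)*dt) - d) / (u - d) = 0.476897
Discount per step: exp(-r*dt) = 0.998169
Stock lattice S(k, i) with i counting down-moves:
  k=0: S(0,0) = 51.2800
  k=1: S(1,0) = 57.9599; S(1,1) = 45.3700
  k=2: S(2,0) = 65.5099; S(2,1) = 51.2800; S(2,2) = 40.1411
Terminal payoffs V(N, i) = max(K - S_T, 0):
  V(2,0) = 0.000000; V(2,1) = 0.000000; V(2,2) = 8.878897
Backward induction: V(k, i) = exp(-r*dt) * [p * V(k+1, i) + (1-p) * V(k+1, i+1)].
  V(1,0) = exp(-r*dt) * [p*0.000000 + (1-p)*0.000000] = 0.000000
  V(1,1) = exp(-r*dt) * [p*0.000000 + (1-p)*8.878897] = 4.636074
  V(0,0) = exp(-r*dt) * [p*0.000000 + (1-p)*4.636074] = 2.420704


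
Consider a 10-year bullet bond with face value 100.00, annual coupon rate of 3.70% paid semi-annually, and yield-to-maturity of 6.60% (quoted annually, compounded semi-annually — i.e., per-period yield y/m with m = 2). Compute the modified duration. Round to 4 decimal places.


Coupon per period c = face * coupon_rate / m = 1.850000
Periods per year m = 2; per-period yield y/m = 0.033000
Number of cashflows N = 20
Cashflows (t years, CF_t, discount factor 1/(1+y/m)^(m*t), PV):
  t = 0.5000: CF_t = 1.850000, DF = 0.968054, PV = 1.790900
  t = 1.0000: CF_t = 1.850000, DF = 0.937129, PV = 1.733689
  t = 1.5000: CF_t = 1.850000, DF = 0.907192, PV = 1.678305
  t = 2.0000: CF_t = 1.850000, DF = 0.878211, PV = 1.624690
  t = 2.5000: CF_t = 1.850000, DF = 0.850156, PV = 1.572788
  t = 3.0000: CF_t = 1.850000, DF = 0.822997, PV = 1.522544
  t = 3.5000: CF_t = 1.850000, DF = 0.796705, PV = 1.473905
  t = 4.0000: CF_t = 1.850000, DF = 0.771254, PV = 1.426820
  t = 4.5000: CF_t = 1.850000, DF = 0.746616, PV = 1.381239
  t = 5.0000: CF_t = 1.850000, DF = 0.722764, PV = 1.337114
  t = 5.5000: CF_t = 1.850000, DF = 0.699675, PV = 1.294399
  t = 6.0000: CF_t = 1.850000, DF = 0.677323, PV = 1.253048
  t = 6.5000: CF_t = 1.850000, DF = 0.655686, PV = 1.213019
  t = 7.0000: CF_t = 1.850000, DF = 0.634739, PV = 1.174268
  t = 7.5000: CF_t = 1.850000, DF = 0.614462, PV = 1.136755
  t = 8.0000: CF_t = 1.850000, DF = 0.594833, PV = 1.100441
  t = 8.5000: CF_t = 1.850000, DF = 0.575830, PV = 1.065286
  t = 9.0000: CF_t = 1.850000, DF = 0.557435, PV = 1.031255
  t = 9.5000: CF_t = 1.850000, DF = 0.539627, PV = 0.998310
  t = 10.0000: CF_t = 101.850000, DF = 0.522388, PV = 53.205264
Price P = sum_t PV_t = 79.014038
First compute Macaulay numerator sum_t t * PV_t:
  t * PV_t at t = 0.5000: 0.895450
  t * PV_t at t = 1.0000: 1.733689
  t * PV_t at t = 1.5000: 2.517457
  t * PV_t at t = 2.0000: 3.249380
  t * PV_t at t = 2.5000: 3.931969
  t * PV_t at t = 3.0000: 4.567631
  t * PV_t at t = 3.5000: 5.158667
  t * PV_t at t = 4.0000: 5.707280
  t * PV_t at t = 4.5000: 6.215576
  t * PV_t at t = 5.0000: 6.685571
  t * PV_t at t = 5.5000: 7.119195
  t * PV_t at t = 6.0000: 7.518291
  t * PV_t at t = 6.5000: 7.884623
  t * PV_t at t = 7.0000: 8.219876
  t * PV_t at t = 7.5000: 8.525663
  t * PV_t at t = 8.0000: 8.803524
  t * PV_t at t = 8.5000: 9.054932
  t * PV_t at t = 9.0000: 9.281292
  t * PV_t at t = 9.5000: 9.483949
  t * PV_t at t = 10.0000: 532.052641
Macaulay duration D = 648.606655 / 79.014038 = 8.208752
Modified duration = D / (1 + y/m) = 8.208752 / (1 + 0.033000) = 7.946517

Answer: Modified duration = 7.9465


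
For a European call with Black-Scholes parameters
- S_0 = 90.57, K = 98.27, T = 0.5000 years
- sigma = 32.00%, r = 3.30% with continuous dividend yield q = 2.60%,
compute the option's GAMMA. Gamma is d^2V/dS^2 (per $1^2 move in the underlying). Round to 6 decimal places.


d1 = -0.2320006742; d2 = -0.4582748442
phi(d1) = 0.3883490658; exp(-qT) = 0.9870841350; exp(-rT) = 0.9836353794
Gamma = exp(-qT) * phi(d1) / (S * sigma * sqrt(T)) = 0.9870841350 * 0.3883490658 / (90.5700 * 0.3200 * 0.7071067812) = 0.018705

Answer: Gamma = 0.018705


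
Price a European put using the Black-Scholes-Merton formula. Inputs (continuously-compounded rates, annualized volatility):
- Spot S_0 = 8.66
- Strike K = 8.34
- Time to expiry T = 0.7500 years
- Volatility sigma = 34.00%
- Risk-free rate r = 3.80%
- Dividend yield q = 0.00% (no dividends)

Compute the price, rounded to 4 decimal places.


d1 = (ln(S/K) + (r - q + 0.5*sigma^2) * T) / (sigma * sqrt(T)) = 0.37188661
d2 = d1 - sigma * sqrt(T) = 0.07743797
exp(-rT) = 0.97190229; exp(-qT) = 1.00000000
P = K * exp(-rT) * N(-d2) - S_0 * exp(-qT) * N(-d1)
N(-d1) = 0.35498864; N(-d2) = 0.46913757
P = 8.3400 * 0.97190229 * 0.46913757 - 8.6600 * 1.00000000 * 0.35498864 = 0.7285

Answer: Price = 0.7285


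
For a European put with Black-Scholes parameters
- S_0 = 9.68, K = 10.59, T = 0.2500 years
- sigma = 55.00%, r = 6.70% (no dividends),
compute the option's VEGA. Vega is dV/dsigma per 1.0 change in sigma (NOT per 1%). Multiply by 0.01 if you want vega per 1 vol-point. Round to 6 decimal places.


Answer: Vega = 1.915051

Derivation:
d1 = -0.1283118485; d2 = -0.4033118485
phi(d1) = 0.3956716816; exp(-qT) = 1.0000000000; exp(-rT) = 0.9833895013
Vega = S * exp(-qT) * phi(d1) * sqrt(T) = 9.6800 * 1.0000000000 * 0.3956716816 * 0.5000000000 = 1.915051


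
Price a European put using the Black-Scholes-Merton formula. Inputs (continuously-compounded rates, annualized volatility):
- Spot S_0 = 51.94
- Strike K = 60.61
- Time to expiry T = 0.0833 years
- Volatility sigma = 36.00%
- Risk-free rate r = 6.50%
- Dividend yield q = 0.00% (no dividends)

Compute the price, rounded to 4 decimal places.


Answer: Price = 8.5404

Derivation:
d1 = (ln(S/K) + (r - q + 0.5*sigma^2) * T) / (sigma * sqrt(T)) = -1.38166723
d2 = d1 - sigma * sqrt(T) = -1.48556949
exp(-rT) = 0.99460013; exp(-qT) = 1.00000000
P = K * exp(-rT) * N(-d2) - S_0 * exp(-qT) * N(-d1)
N(-d1) = 0.91646305; N(-d2) = 0.93130348
P = 60.6100 * 0.99460013 * 0.93130348 - 51.9400 * 1.00000000 * 0.91646305 = 8.5404


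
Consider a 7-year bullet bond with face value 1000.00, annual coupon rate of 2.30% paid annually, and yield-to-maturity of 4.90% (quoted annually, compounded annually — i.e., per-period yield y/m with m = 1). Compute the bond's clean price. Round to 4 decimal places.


Answer: Price = 849.0076

Derivation:
Coupon per period c = face * coupon_rate / m = 23.000000
Periods per year m = 1; per-period yield y/m = 0.049000
Number of cashflows N = 7
Cashflows (t years, CF_t, discount factor 1/(1+y/m)^(m*t), PV):
  t = 1.0000: CF_t = 23.000000, DF = 0.953289, PV = 21.925643
  t = 2.0000: CF_t = 23.000000, DF = 0.908760, PV = 20.901471
  t = 3.0000: CF_t = 23.000000, DF = 0.866310, PV = 19.925140
  t = 4.0000: CF_t = 23.000000, DF = 0.825844, PV = 18.994413
  t = 5.0000: CF_t = 23.000000, DF = 0.787268, PV = 18.107162
  t = 6.0000: CF_t = 23.000000, DF = 0.750494, PV = 17.261356
  t = 7.0000: CF_t = 1023.000000, DF = 0.715437, PV = 731.892364
Price P = sum_t PV_t = 849.007550


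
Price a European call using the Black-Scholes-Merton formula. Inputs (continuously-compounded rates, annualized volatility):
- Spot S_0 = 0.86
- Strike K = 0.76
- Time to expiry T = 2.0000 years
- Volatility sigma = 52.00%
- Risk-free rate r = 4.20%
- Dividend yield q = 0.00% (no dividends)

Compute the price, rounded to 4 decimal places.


Answer: Price = 0.3126

Derivation:
d1 = (ln(S/K) + (r - q + 0.5*sigma^2) * T) / (sigma * sqrt(T)) = 0.65001329
d2 = d1 - sigma * sqrt(T) = -0.08537776
exp(-rT) = 0.91943126; exp(-qT) = 1.00000000
C = S_0 * exp(-qT) * N(d1) - K * exp(-rT) * N(d2)
N(d1) = 0.74215818; N(d2) = 0.46598054
C = 0.8600 * 1.00000000 * 0.74215818 - 0.7600 * 0.91943126 * 0.46598054 = 0.3126


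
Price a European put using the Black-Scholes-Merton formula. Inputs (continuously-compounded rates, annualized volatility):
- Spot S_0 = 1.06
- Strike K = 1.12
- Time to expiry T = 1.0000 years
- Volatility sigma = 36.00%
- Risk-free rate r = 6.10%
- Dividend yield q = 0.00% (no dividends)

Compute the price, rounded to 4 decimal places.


Answer: Price = 0.1479

Derivation:
d1 = (ln(S/K) + (r - q + 0.5*sigma^2) * T) / (sigma * sqrt(T)) = 0.19650062
d2 = d1 - sigma * sqrt(T) = -0.16349938
exp(-rT) = 0.94082324; exp(-qT) = 1.00000000
P = K * exp(-rT) * N(-d2) - S_0 * exp(-qT) * N(-d1)
N(-d1) = 0.42210917; N(-d2) = 0.56493737
P = 1.1200 * 0.94082324 * 0.56493737 - 1.0600 * 1.00000000 * 0.42210917 = 0.1479


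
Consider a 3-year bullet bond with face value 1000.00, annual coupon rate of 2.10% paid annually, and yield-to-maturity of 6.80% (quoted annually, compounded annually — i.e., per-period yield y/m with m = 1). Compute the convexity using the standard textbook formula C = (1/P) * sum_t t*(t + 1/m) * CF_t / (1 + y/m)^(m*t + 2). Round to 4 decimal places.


Coupon per period c = face * coupon_rate / m = 21.000000
Periods per year m = 1; per-period yield y/m = 0.068000
Number of cashflows N = 3
Cashflows (t years, CF_t, discount factor 1/(1+y/m)^(m*t), PV):
  t = 1.0000: CF_t = 21.000000, DF = 0.936330, PV = 19.662921
  t = 2.0000: CF_t = 21.000000, DF = 0.876713, PV = 18.410975
  t = 3.0000: CF_t = 1021.000000, DF = 0.820892, PV = 838.131154
Price P = sum_t PV_t = 876.205050
Convexity numerator sum_t t*(t + 1/m) * CF_t / (1+y/m)^(m*t + 2):
  t = 1.0000: term = 34.477481
  t = 2.0000: term = 96.846858
  t = 3.0000: term = 8817.606720
Convexity = (1/P) * sum = 8948.931059 / 876.205050 = 10.213284

Answer: Convexity = 10.2133


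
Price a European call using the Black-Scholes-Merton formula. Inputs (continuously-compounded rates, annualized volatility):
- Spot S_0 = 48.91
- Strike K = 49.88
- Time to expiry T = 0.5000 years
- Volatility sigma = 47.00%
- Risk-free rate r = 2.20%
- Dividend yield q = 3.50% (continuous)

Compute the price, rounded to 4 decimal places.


d1 = (ln(S/K) + (r - q + 0.5*sigma^2) * T) / (sigma * sqrt(T)) = 0.08752102
d2 = d1 - sigma * sqrt(T) = -0.24481916
exp(-rT) = 0.98906028; exp(-qT) = 0.98265224
C = S_0 * exp(-qT) * N(d1) - K * exp(-rT) * N(d2)
N(d1) = 0.53487131; N(d2) = 0.40329823
C = 48.9100 * 0.98265224 * 0.53487131 - 49.8800 * 0.98906028 * 0.40329823 = 5.8103

Answer: Price = 5.8103


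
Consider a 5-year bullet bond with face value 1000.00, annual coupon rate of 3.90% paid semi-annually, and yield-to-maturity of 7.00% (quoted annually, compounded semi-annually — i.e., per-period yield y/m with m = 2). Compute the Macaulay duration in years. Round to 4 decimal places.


Coupon per period c = face * coupon_rate / m = 19.500000
Periods per year m = 2; per-period yield y/m = 0.035000
Number of cashflows N = 10
Cashflows (t years, CF_t, discount factor 1/(1+y/m)^(m*t), PV):
  t = 0.5000: CF_t = 19.500000, DF = 0.966184, PV = 18.840580
  t = 1.0000: CF_t = 19.500000, DF = 0.933511, PV = 18.203459
  t = 1.5000: CF_t = 19.500000, DF = 0.901943, PV = 17.587883
  t = 2.0000: CF_t = 19.500000, DF = 0.871442, PV = 16.993123
  t = 2.5000: CF_t = 19.500000, DF = 0.841973, PV = 16.418477
  t = 3.0000: CF_t = 19.500000, DF = 0.813501, PV = 15.863263
  t = 3.5000: CF_t = 19.500000, DF = 0.785991, PV = 15.326824
  t = 4.0000: CF_t = 19.500000, DF = 0.759412, PV = 14.808525
  t = 4.5000: CF_t = 19.500000, DF = 0.733731, PV = 14.307754
  t = 5.0000: CF_t = 1019.500000, DF = 0.708919, PV = 722.742731
Price P = sum_t PV_t = 871.092618
Macaulay numerator sum_t t * PV_t:
  t * PV_t at t = 0.5000: 9.420290
  t * PV_t at t = 1.0000: 18.203459
  t * PV_t at t = 1.5000: 26.381824
  t * PV_t at t = 2.0000: 33.986247
  t * PV_t at t = 2.5000: 41.046192
  t * PV_t at t = 3.0000: 47.589788
  t * PV_t at t = 3.5000: 53.643883
  t * PV_t at t = 4.0000: 59.234101
  t * PV_t at t = 4.5000: 64.384893
  t * PV_t at t = 5.0000: 3613.713653
Macaulay duration D = (sum_t t * PV_t) / P = 3967.604329 / 871.092618 = 4.554745

Answer: Macaulay duration = 4.5547 years


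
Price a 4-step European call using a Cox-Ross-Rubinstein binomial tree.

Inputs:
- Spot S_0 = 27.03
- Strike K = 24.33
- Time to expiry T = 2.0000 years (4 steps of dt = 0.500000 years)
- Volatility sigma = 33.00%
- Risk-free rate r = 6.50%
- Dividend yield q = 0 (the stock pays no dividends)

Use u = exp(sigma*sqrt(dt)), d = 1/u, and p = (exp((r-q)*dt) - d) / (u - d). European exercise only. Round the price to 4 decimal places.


Answer: Price = V(0,0) = 7.8898

Derivation:
dt = T/N = 0.500000
u = exp(sigma*sqrt(dt)) = 1.262817; d = 1/u = 0.791880
p = (exp((r-q)*dt) - d) / (u - d) = 0.512072
Discount per step: exp(-r*dt) = 0.968022
Stock lattice S(k, i) with i counting down-moves:
  k=0: S(0,0) = 27.0300
  k=1: S(1,0) = 34.1340; S(1,1) = 21.4045
  k=2: S(2,0) = 43.1049; S(2,1) = 27.0300; S(2,2) = 16.9498
  k=3: S(3,0) = 54.4337; S(3,1) = 34.1340; S(3,2) = 21.4045; S(3,3) = 13.4222
  k=4: S(4,0) = 68.7398; S(4,1) = 43.1049; S(4,2) = 27.0300; S(4,3) = 16.9498; S(4,4) = 10.6288
Terminal payoffs V(N, i) = max(S_T - K, 0):
  V(4,0) = 44.409797; V(4,1) = 18.774950; V(4,2) = 2.700000; V(4,3) = 0.000000; V(4,4) = 0.000000
Backward induction: V(k, i) = exp(-r*dt) * [p * V(k+1, i) + (1-p) * V(k+1, i+1)].
  V(3,0) = exp(-r*dt) * [p*44.409797 + (1-p)*18.774950] = 30.881693
  V(3,1) = exp(-r*dt) * [p*18.774950 + (1-p)*2.700000] = 10.581967
  V(3,2) = exp(-r*dt) * [p*2.700000 + (1-p)*0.000000] = 1.338382
  V(3,3) = exp(-r*dt) * [p*0.000000 + (1-p)*0.000000] = 0.000000
  V(2,0) = exp(-r*dt) * [p*30.881693 + (1-p)*10.581967] = 20.306098
  V(2,1) = exp(-r*dt) * [p*10.581967 + (1-p)*1.338382] = 5.877603
  V(2,2) = exp(-r*dt) * [p*1.338382 + (1-p)*0.000000] = 0.663432
  V(1,0) = exp(-r*dt) * [p*20.306098 + (1-p)*5.877603] = 12.841816
  V(1,1) = exp(-r*dt) * [p*5.877603 + (1-p)*0.663432] = 3.226867
  V(0,0) = exp(-r*dt) * [p*12.841816 + (1-p)*3.226867] = 7.889782


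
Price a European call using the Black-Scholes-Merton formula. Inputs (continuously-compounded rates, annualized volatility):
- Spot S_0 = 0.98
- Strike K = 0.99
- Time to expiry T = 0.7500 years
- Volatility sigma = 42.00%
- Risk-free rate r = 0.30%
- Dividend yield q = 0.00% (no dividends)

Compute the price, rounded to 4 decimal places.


d1 = (ln(S/K) + (r - q + 0.5*sigma^2) * T) / (sigma * sqrt(T)) = 0.16013945
d2 = d1 - sigma * sqrt(T) = -0.20359122
exp(-rT) = 0.99775253; exp(-qT) = 1.00000000
C = S_0 * exp(-qT) * N(d1) - K * exp(-rT) * N(d2)
N(d1) = 0.56361439; N(d2) = 0.41933648
C = 0.9800 * 1.00000000 * 0.56361439 - 0.9900 * 0.99775253 * 0.41933648 = 0.1381

Answer: Price = 0.1381


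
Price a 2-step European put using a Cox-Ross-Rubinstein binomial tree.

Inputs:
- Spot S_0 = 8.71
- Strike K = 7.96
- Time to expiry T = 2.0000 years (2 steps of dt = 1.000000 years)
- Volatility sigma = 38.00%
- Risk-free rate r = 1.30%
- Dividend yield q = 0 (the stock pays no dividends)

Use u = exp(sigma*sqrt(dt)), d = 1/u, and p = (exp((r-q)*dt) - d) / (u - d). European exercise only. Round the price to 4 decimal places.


Answer: Price = V(0,0) = 1.2610

Derivation:
dt = T/N = 1.000000
u = exp(sigma*sqrt(dt)) = 1.462285; d = 1/u = 0.683861
p = (exp((r-q)*dt) - d) / (u - d) = 0.422936
Discount per step: exp(-r*dt) = 0.987084
Stock lattice S(k, i) with i counting down-moves:
  k=0: S(0,0) = 8.7100
  k=1: S(1,0) = 12.7365; S(1,1) = 5.9564
  k=2: S(2,0) = 18.6244; S(2,1) = 8.7100; S(2,2) = 4.0734
Terminal payoffs V(N, i) = max(K - S_T, 0):
  V(2,0) = 0.000000; V(2,1) = 0.000000; V(2,2) = 3.886625
Backward induction: V(k, i) = exp(-r*dt) * [p * V(k+1, i) + (1-p) * V(k+1, i+1)].
  V(1,0) = exp(-r*dt) * [p*0.000000 + (1-p)*0.000000] = 0.000000
  V(1,1) = exp(-r*dt) * [p*0.000000 + (1-p)*3.886625] = 2.213862
  V(0,0) = exp(-r*dt) * [p*0.000000 + (1-p)*2.213862] = 1.261039


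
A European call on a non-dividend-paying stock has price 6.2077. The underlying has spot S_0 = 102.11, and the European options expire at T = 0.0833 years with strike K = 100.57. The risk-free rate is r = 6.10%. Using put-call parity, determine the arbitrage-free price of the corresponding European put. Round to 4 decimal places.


Answer: Put price = 4.1580

Derivation:
Put-call parity: C - P = S_0 * exp(-qT) - K * exp(-rT).
S_0 * exp(-qT) = 102.1100 * 1.00000000 = 102.11000000
K * exp(-rT) = 100.5700 * 0.99493159 = 100.06026980
P = C - S*exp(-qT) + K*exp(-rT)
P = 6.2077 - 102.11000000 + 100.06026980 = 4.1580


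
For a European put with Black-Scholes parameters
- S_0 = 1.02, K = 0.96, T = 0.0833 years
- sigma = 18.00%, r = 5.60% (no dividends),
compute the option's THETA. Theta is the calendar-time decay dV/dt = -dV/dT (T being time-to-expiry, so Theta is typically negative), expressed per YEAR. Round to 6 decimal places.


d1 = 1.2827224487; d2 = 1.2307713178
phi(d1) = 0.1752350658; exp(-qT) = 1.0000000000; exp(-rT) = 0.9953460633
Theta = -S*exp(-qT)*phi(d1)*sigma/(2*sqrt(T)) + r*K*exp(-rT)*N(-d2) - q*S*exp(-qT)*N(-d1)
N(-d1) = 0.0997946661; N(-d2) = 0.1092042029; sqrt(T) = 0.2886173938
Term 1 = -1.0200 * 1.0000000000 * 0.1752350658 * 0.1800 / (2 * 0.2886173938) = -0.0557366929
Term 2 = 0.0560 * 0.9600 * 0.9953460633 * 0.1092042029 = 0.0058434955
Term 3 = 0 (no dividend yield, q = 0)
Theta = -0.0557366929 + (0.0058434955) + (0.0000000000) = -0.049893

Answer: Theta = -0.049893


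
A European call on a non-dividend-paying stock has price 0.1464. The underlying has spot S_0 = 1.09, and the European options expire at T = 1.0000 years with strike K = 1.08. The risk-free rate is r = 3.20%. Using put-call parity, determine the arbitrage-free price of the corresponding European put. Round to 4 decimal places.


Put-call parity: C - P = S_0 * exp(-qT) - K * exp(-rT).
S_0 * exp(-qT) = 1.0900 * 1.00000000 = 1.09000000
K * exp(-rT) = 1.0800 * 0.96850658 = 1.04598711
P = C - S*exp(-qT) + K*exp(-rT)
P = 0.1464 - 1.09000000 + 1.04598711 = 0.1024

Answer: Put price = 0.1024


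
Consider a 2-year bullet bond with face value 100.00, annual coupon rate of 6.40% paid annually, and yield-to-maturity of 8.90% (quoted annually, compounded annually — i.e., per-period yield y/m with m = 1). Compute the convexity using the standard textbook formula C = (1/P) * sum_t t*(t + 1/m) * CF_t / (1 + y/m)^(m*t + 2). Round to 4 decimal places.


Answer: Convexity = 4.8520

Derivation:
Coupon per period c = face * coupon_rate / m = 6.400000
Periods per year m = 1; per-period yield y/m = 0.089000
Number of cashflows N = 2
Cashflows (t years, CF_t, discount factor 1/(1+y/m)^(m*t), PV):
  t = 1.0000: CF_t = 6.400000, DF = 0.918274, PV = 5.876951
  t = 2.0000: CF_t = 106.400000, DF = 0.843226, PV = 89.719298
Price P = sum_t PV_t = 95.596250
Convexity numerator sum_t t*(t + 1/m) * CF_t / (1+y/m)^(m*t + 2):
  t = 1.0000: term = 9.911202
  t = 2.0000: term = 453.922133
Convexity = (1/P) * sum = 463.833335 / 95.596250 = 4.852003


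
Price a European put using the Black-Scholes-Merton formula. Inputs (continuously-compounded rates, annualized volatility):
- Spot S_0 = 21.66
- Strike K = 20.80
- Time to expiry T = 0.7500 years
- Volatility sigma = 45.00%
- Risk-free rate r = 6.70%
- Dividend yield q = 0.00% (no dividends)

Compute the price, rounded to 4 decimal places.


d1 = (ln(S/K) + (r - q + 0.5*sigma^2) * T) / (sigma * sqrt(T)) = 0.42775690
d2 = d1 - sigma * sqrt(T) = 0.03804547
exp(-rT) = 0.95099165; exp(-qT) = 1.00000000
P = K * exp(-rT) * N(-d2) - S_0 * exp(-qT) * N(-d1)
N(-d1) = 0.33441406; N(-d2) = 0.48482571
P = 20.8000 * 0.95099165 * 0.48482571 - 21.6600 * 1.00000000 * 0.33441406 = 2.3467

Answer: Price = 2.3467


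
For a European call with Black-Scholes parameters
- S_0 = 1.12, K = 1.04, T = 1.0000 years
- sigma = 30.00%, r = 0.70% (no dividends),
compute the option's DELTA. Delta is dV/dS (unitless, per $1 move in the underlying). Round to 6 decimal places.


Answer: Delta = 0.662889

Derivation:
d1 = 0.4203599072; d2 = 0.1203599072
phi(d1) = 0.3652074397; exp(-qT) = 1.0000000000; exp(-rT) = 0.9930244429
N(d1) = 0.6628887239
Delta = exp(-qT) * N(d1) = 1.0000000000 * 0.6628887239 = 0.662889


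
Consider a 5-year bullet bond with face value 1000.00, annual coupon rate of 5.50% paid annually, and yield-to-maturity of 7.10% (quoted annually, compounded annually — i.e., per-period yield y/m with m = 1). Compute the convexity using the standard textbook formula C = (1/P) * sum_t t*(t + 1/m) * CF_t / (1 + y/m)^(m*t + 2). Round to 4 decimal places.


Coupon per period c = face * coupon_rate / m = 55.000000
Periods per year m = 1; per-period yield y/m = 0.071000
Number of cashflows N = 5
Cashflows (t years, CF_t, discount factor 1/(1+y/m)^(m*t), PV):
  t = 1.0000: CF_t = 55.000000, DF = 0.933707, PV = 51.353875
  t = 2.0000: CF_t = 55.000000, DF = 0.871808, PV = 47.949463
  t = 3.0000: CF_t = 55.000000, DF = 0.814013, PV = 44.770740
  t = 4.0000: CF_t = 55.000000, DF = 0.760050, PV = 41.802746
  t = 5.0000: CF_t = 1055.000000, DF = 0.709664, PV = 748.695298
Price P = sum_t PV_t = 934.572122
Convexity numerator sum_t t*(t + 1/m) * CF_t / (1+y/m)^(m*t + 2):
  t = 1.0000: term = 89.541481
  t = 2.0000: term = 250.816473
  t = 3.0000: term = 468.378101
  t = 4.0000: term = 728.879709
  t = 5.0000: term = 19581.565899
Convexity = (1/P) * sum = 21119.181663 / 934.572122 = 22.597701

Answer: Convexity = 22.5977


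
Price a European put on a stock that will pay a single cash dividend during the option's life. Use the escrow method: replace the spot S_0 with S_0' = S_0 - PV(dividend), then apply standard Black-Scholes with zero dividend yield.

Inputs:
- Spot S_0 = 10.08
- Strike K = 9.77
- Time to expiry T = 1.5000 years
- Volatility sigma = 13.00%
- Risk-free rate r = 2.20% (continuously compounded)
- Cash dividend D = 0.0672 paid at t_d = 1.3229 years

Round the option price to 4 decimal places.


Answer: Price = 0.3768

Derivation:
PV(D) = D * exp(-r * t_d) = 0.0672 * 0.97131564 = 0.06527241
S_0' = S_0 - PV(D) = 10.0800 - 0.06527241 = 10.01472759
d1 = (ln(S_0'/K) + (r + sigma^2/2)*T) / (sigma*sqrt(T)) = 0.44226041
d2 = d1 - sigma*sqrt(T) = 0.28304358
exp(-rT) = 0.96753856
N(-d1) = 0.32915039; N(-d2) = 0.38857172
P = K * exp(-rT) * N(-d2) - S_0' * N(-d1) = 9.7700 * 0.96753856 * 0.38857172 - 10.01472759 * 0.32915039 = 0.3768


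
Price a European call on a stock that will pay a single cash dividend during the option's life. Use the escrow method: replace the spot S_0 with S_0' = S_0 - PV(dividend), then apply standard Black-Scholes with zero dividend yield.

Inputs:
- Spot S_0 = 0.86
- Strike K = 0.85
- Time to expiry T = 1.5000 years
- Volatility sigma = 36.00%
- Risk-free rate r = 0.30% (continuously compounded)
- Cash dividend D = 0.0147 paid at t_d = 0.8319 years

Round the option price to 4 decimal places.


PV(D) = D * exp(-r * t_d) = 0.0147 * 0.99750741 = 0.01466336
S_0' = S_0 - PV(D) = 0.8600 - 0.01466336 = 0.84533664
d1 = (ln(S_0'/K) + (r + sigma^2/2)*T) / (sigma*sqrt(T)) = 0.21818283
d2 = d1 - sigma*sqrt(T) = -0.22272532
exp(-rT) = 0.99551011
N(d1) = 0.58635667; N(d2) = 0.41187465
C = S_0' * N(d1) - K * exp(-rT) * N(d2) = 0.84533664 * 0.58635667 - 0.8500 * 0.99551011 * 0.41187465 = 0.1471

Answer: Price = 0.1471


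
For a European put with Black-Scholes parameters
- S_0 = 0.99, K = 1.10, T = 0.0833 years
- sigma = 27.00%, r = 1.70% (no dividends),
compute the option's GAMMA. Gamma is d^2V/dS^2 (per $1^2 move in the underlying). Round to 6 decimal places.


d1 = -1.2949109281; d2 = -1.3728376244
phi(d1) = 0.1725038560; exp(-qT) = 1.0000000000; exp(-rT) = 0.9985849022
Gamma = exp(-qT) * phi(d1) / (S * sigma * sqrt(T)) = 1.0000000000 * 0.1725038560 / (0.9900 * 0.2700 * 0.2886173938) = 2.236029

Answer: Gamma = 2.236029


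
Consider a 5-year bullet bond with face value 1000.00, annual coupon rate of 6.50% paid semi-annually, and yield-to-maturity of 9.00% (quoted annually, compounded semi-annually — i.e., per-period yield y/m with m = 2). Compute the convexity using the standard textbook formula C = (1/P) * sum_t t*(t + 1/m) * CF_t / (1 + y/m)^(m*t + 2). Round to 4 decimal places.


Answer: Convexity = 20.5900

Derivation:
Coupon per period c = face * coupon_rate / m = 32.500000
Periods per year m = 2; per-period yield y/m = 0.045000
Number of cashflows N = 10
Cashflows (t years, CF_t, discount factor 1/(1+y/m)^(m*t), PV):
  t = 0.5000: CF_t = 32.500000, DF = 0.956938, PV = 31.100478
  t = 1.0000: CF_t = 32.500000, DF = 0.915730, PV = 29.761223
  t = 1.5000: CF_t = 32.500000, DF = 0.876297, PV = 28.479640
  t = 2.0000: CF_t = 32.500000, DF = 0.838561, PV = 27.253244
  t = 2.5000: CF_t = 32.500000, DF = 0.802451, PV = 26.079659
  t = 3.0000: CF_t = 32.500000, DF = 0.767896, PV = 24.956611
  t = 3.5000: CF_t = 32.500000, DF = 0.734828, PV = 23.881925
  t = 4.0000: CF_t = 32.500000, DF = 0.703185, PV = 22.853517
  t = 4.5000: CF_t = 32.500000, DF = 0.672904, PV = 21.869394
  t = 5.0000: CF_t = 1032.500000, DF = 0.643928, PV = 664.855332
Price P = sum_t PV_t = 901.091023
Convexity numerator sum_t t*(t + 1/m) * CF_t / (1+y/m)^(m*t + 2):
  t = 0.5000: term = 14.239820
  t = 1.0000: term = 40.879866
  t = 1.5000: term = 78.238977
  t = 2.0000: term = 124.783057
  t = 2.5000: term = 179.114437
  t = 3.0000: term = 239.961925
  t = 3.5000: term = 306.171515
  t = 4.0000: term = 376.697694
  t = 4.5000: term = 450.595328
  t = 5.0000: term = 16742.768363
Convexity = (1/P) * sum = 18553.450980 / 901.091023 = 20.589985


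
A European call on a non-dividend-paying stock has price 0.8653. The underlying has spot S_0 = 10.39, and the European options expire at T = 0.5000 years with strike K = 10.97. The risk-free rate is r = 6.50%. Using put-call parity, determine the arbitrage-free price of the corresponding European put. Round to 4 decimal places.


Put-call parity: C - P = S_0 * exp(-qT) - K * exp(-rT).
S_0 * exp(-qT) = 10.3900 * 1.00000000 = 10.39000000
K * exp(-rT) = 10.9700 * 0.96802245 = 10.61920627
P = C - S*exp(-qT) + K*exp(-rT)
P = 0.8653 - 10.39000000 + 10.61920627 = 1.0945

Answer: Put price = 1.0945


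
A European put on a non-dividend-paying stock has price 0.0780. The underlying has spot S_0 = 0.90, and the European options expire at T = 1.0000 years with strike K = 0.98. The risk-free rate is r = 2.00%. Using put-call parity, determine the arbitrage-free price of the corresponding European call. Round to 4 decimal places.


Answer: Call price = 0.0174

Derivation:
Put-call parity: C - P = S_0 * exp(-qT) - K * exp(-rT).
S_0 * exp(-qT) = 0.9000 * 1.00000000 = 0.90000000
K * exp(-rT) = 0.9800 * 0.98019867 = 0.96059470
C = P + S*exp(-qT) - K*exp(-rT)
C = 0.0780 + 0.90000000 - 0.96059470 = 0.0174


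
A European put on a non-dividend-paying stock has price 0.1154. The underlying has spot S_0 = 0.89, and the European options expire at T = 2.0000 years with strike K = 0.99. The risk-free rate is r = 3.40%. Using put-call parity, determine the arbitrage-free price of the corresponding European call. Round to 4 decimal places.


Put-call parity: C - P = S_0 * exp(-qT) - K * exp(-rT).
S_0 * exp(-qT) = 0.8900 * 1.00000000 = 0.89000000
K * exp(-rT) = 0.9900 * 0.93426047 = 0.92491787
C = P + S*exp(-qT) - K*exp(-rT)
C = 0.1154 + 0.89000000 - 0.92491787 = 0.0805

Answer: Call price = 0.0805


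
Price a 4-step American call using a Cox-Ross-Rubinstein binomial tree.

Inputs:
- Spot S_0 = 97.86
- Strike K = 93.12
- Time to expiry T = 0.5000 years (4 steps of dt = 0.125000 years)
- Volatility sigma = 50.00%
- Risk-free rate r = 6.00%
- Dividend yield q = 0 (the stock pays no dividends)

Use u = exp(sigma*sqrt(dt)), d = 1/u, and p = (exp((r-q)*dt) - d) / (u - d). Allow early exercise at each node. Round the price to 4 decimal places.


dt = T/N = 0.125000
u = exp(sigma*sqrt(dt)) = 1.193365; d = 1/u = 0.837967
p = (exp((r-q)*dt) - d) / (u - d) = 0.477103
Discount per step: exp(-r*dt) = 0.992528
Stock lattice S(k, i) with i counting down-moves:
  k=0: S(0,0) = 97.8600
  k=1: S(1,0) = 116.7827; S(1,1) = 82.0034
  k=2: S(2,0) = 139.3643; S(2,1) = 97.8600; S(2,2) = 68.7162
  k=3: S(3,0) = 166.3124; S(3,1) = 116.7827; S(3,2) = 82.0034; S(3,3) = 57.5819
  k=4: S(4,0) = 198.4713; S(4,1) = 139.3643; S(4,2) = 97.8600; S(4,3) = 68.7162; S(4,4) = 48.2517
Terminal payoffs V(N, i) = max(S_T - K, 0):
  V(4,0) = 105.351332; V(4,1) = 46.244287; V(4,2) = 4.740000; V(4,3) = 0.000000; V(4,4) = 0.000000
Backward induction: V(k, i) = exp(-r*dt) * [p * V(k+1, i) + (1-p) * V(k+1, i+1)]; then take max(V_cont, immediate exercise) for American.
  V(3,0) = exp(-r*dt) * [p*105.351332 + (1-p)*46.244287] = 73.888192; exercise = 73.192404; V(3,0) = max -> 73.888192
  V(3,1) = exp(-r*dt) * [p*46.244287 + (1-p)*4.740000] = 24.358445; exercise = 23.662658; V(3,1) = max -> 24.358445
  V(3,2) = exp(-r*dt) * [p*4.740000 + (1-p)*0.000000] = 2.244571; exercise = 0.000000; V(3,2) = max -> 2.244571
  V(3,3) = exp(-r*dt) * [p*0.000000 + (1-p)*0.000000] = 0.000000; exercise = 0.000000; V(3,3) = max -> 0.000000
  V(2,0) = exp(-r*dt) * [p*73.888192 + (1-p)*24.358445] = 47.630663; exercise = 46.244287; V(2,0) = max -> 47.630663
  V(2,1) = exp(-r*dt) * [p*24.358445 + (1-p)*2.244571] = 12.699562; exercise = 4.740000; V(2,1) = max -> 12.699562
  V(2,2) = exp(-r*dt) * [p*2.244571 + (1-p)*0.000000] = 1.062890; exercise = 0.000000; V(2,2) = max -> 1.062890
  V(1,0) = exp(-r*dt) * [p*47.630663 + (1-p)*12.699562] = 29.145880; exercise = 23.662658; V(1,0) = max -> 29.145880
  V(1,1) = exp(-r*dt) * [p*12.699562 + (1-p)*1.062890] = 6.565356; exercise = 0.000000; V(1,1) = max -> 6.565356
  V(0,0) = exp(-r*dt) * [p*29.145880 + (1-p)*6.565356] = 17.209039; exercise = 4.740000; V(0,0) = max -> 17.209039

Answer: Price = V(0,0) = 17.2090


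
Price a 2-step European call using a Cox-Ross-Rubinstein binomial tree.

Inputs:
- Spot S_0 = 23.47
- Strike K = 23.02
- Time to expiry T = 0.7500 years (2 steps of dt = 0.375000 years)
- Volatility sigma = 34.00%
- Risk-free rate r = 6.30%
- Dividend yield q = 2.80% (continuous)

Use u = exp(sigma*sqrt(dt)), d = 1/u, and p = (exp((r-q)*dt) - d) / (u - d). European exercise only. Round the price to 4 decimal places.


dt = T/N = 0.375000
u = exp(sigma*sqrt(dt)) = 1.231468; d = 1/u = 0.812039
p = (exp((r-q)*dt) - d) / (u - d) = 0.479634
Discount per step: exp(-r*dt) = 0.976652
Stock lattice S(k, i) with i counting down-moves:
  k=0: S(0,0) = 23.4700
  k=1: S(1,0) = 28.9025; S(1,1) = 19.0586
  k=2: S(2,0) = 35.5925; S(2,1) = 23.4700; S(2,2) = 15.4763
Terminal payoffs V(N, i) = max(S_T - K, 0):
  V(2,0) = 12.572547; V(2,1) = 0.450000; V(2,2) = 0.000000
Backward induction: V(k, i) = exp(-r*dt) * [p * V(k+1, i) + (1-p) * V(k+1, i+1)].
  V(1,0) = exp(-r*dt) * [p*12.572547 + (1-p)*0.450000] = 6.118129
  V(1,1) = exp(-r*dt) * [p*0.450000 + (1-p)*0.000000] = 0.210796
  V(0,0) = exp(-r*dt) * [p*6.118129 + (1-p)*0.210796] = 2.973081

Answer: Price = V(0,0) = 2.9731


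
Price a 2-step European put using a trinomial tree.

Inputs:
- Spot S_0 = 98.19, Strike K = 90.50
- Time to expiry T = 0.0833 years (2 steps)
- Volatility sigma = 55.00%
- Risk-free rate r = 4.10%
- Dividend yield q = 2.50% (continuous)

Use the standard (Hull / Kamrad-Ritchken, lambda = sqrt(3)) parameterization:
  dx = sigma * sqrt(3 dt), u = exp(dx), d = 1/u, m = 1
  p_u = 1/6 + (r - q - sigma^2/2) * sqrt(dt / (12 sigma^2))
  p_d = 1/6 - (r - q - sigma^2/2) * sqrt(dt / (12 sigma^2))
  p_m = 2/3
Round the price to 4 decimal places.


dt = T/N = 0.041650; dx = sigma*sqrt(3*dt) = 0.194415
u = exp(dx) = 1.214601; d = 1/u = 0.823316
p_u = 0.152179, p_m = 0.666667, p_d = 0.181154
Discount per step: exp(-r*dt) = 0.998294
Stock lattice S(k, j) with j the centered position index:
  k=0: S(0,+0) = 98.1900
  k=1: S(1,-1) = 80.8414; S(1,+0) = 98.1900; S(1,+1) = 119.2617
  k=2: S(2,-2) = 66.5580; S(2,-1) = 80.8414; S(2,+0) = 98.1900; S(2,+1) = 119.2617; S(2,+2) = 144.8553
Terminal payoffs V(N, j) = max(K - S_T, 0):
  V(2,-2) = 23.942021; V(2,-1) = 9.658625; V(2,+0) = 0.000000; V(2,+1) = 0.000000; V(2,+2) = 0.000000
Backward induction: V(k, j) = exp(-r*dt) * [p_u * V(k+1, j+1) + p_m * V(k+1, j) + p_d * V(k+1, j-1)]
  V(1,-1) = exp(-r*dt) * [p_u*0.000000 + p_m*9.658625 + p_d*23.942021] = 10.757892
  V(1,+0) = exp(-r*dt) * [p_u*0.000000 + p_m*0.000000 + p_d*9.658625] = 1.746714
  V(1,+1) = exp(-r*dt) * [p_u*0.000000 + p_m*0.000000 + p_d*0.000000] = 0.000000
  V(0,+0) = exp(-r*dt) * [p_u*0.000000 + p_m*1.746714 + p_d*10.757892] = 3.108000

Answer: Price = V(0,0) = 3.1080


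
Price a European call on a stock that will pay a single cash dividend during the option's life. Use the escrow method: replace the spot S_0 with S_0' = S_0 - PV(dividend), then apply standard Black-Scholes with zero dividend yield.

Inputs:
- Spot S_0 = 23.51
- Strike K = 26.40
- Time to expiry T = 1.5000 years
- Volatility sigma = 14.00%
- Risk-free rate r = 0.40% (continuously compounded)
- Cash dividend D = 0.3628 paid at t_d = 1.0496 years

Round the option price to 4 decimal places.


PV(D) = D * exp(-r * t_d) = 0.3628 * 0.99581040 = 0.36128001
S_0' = S_0 - PV(D) = 23.5100 - 0.36128001 = 23.14871999
d1 = (ln(S_0'/K) + (r + sigma^2/2)*T) / (sigma*sqrt(T)) = -0.64575853
d2 = d1 - sigma*sqrt(T) = -0.81722282
exp(-rT) = 0.99401796
N(d1) = 0.25921787; N(d2) = 0.20690055
C = S_0' * N(d1) - K * exp(-rT) * N(d2) = 23.14871999 * 0.25921787 - 26.4000 * 0.99401796 * 0.20690055 = 0.5711

Answer: Price = 0.5711


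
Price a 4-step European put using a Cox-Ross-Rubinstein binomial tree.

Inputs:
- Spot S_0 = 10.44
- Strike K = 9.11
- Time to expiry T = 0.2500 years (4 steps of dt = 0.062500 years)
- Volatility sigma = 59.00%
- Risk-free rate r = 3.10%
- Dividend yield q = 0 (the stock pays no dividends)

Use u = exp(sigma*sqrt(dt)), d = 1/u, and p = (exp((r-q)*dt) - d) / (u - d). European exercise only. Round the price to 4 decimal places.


Answer: Price = V(0,0) = 0.6324

Derivation:
dt = T/N = 0.062500
u = exp(sigma*sqrt(dt)) = 1.158933; d = 1/u = 0.862862
p = (exp((r-q)*dt) - d) / (u - d) = 0.469742
Discount per step: exp(-r*dt) = 0.998064
Stock lattice S(k, i) with i counting down-moves:
  k=0: S(0,0) = 10.4400
  k=1: S(1,0) = 12.0993; S(1,1) = 9.0083
  k=2: S(2,0) = 14.0222; S(2,1) = 10.4400; S(2,2) = 7.7729
  k=3: S(3,0) = 16.2508; S(3,1) = 12.0993; S(3,2) = 9.0083; S(3,3) = 6.7070
  k=4: S(4,0) = 18.8336; S(4,1) = 14.0222; S(4,2) = 10.4400; S(4,3) = 7.7729; S(4,4) = 5.7872
Terminal payoffs V(N, i) = max(K - S_T, 0):
  V(4,0) = 0.000000; V(4,1) = 0.000000; V(4,2) = 0.000000; V(4,3) = 1.337090; V(4,4) = 3.322823
Backward induction: V(k, i) = exp(-r*dt) * [p * V(k+1, i) + (1-p) * V(k+1, i+1)].
  V(3,0) = exp(-r*dt) * [p*0.000000 + (1-p)*0.000000] = 0.000000
  V(3,1) = exp(-r*dt) * [p*0.000000 + (1-p)*0.000000] = 0.000000
  V(3,2) = exp(-r*dt) * [p*0.000000 + (1-p)*1.337090] = 0.707630
  V(3,3) = exp(-r*dt) * [p*1.337090 + (1-p)*3.322823] = 2.385415
  V(2,0) = exp(-r*dt) * [p*0.000000 + (1-p)*0.000000] = 0.000000
  V(2,1) = exp(-r*dt) * [p*0.000000 + (1-p)*0.707630] = 0.374500
  V(2,2) = exp(-r*dt) * [p*0.707630 + (1-p)*2.385415] = 1.594197
  V(1,0) = exp(-r*dt) * [p*0.000000 + (1-p)*0.374500] = 0.198197
  V(1,1) = exp(-r*dt) * [p*0.374500 + (1-p)*1.594197] = 1.019277
  V(0,0) = exp(-r*dt) * [p*0.198197 + (1-p)*1.019277] = 0.632355


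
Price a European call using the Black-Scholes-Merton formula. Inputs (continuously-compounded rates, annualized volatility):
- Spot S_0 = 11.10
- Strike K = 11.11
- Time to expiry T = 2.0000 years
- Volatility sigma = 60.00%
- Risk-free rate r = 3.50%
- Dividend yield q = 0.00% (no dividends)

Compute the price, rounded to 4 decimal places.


d1 = (ln(S/K) + (r - q + 0.5*sigma^2) * T) / (sigma * sqrt(T)) = 0.50569862
d2 = d1 - sigma * sqrt(T) = -0.34282952
exp(-rT) = 0.93239382; exp(-qT) = 1.00000000
C = S_0 * exp(-qT) * N(d1) - K * exp(-rT) * N(d2)
N(d1) = 0.69346588; N(d2) = 0.36586336
C = 11.1000 * 1.00000000 * 0.69346588 - 11.1100 * 0.93239382 * 0.36586336 = 3.9075

Answer: Price = 3.9075


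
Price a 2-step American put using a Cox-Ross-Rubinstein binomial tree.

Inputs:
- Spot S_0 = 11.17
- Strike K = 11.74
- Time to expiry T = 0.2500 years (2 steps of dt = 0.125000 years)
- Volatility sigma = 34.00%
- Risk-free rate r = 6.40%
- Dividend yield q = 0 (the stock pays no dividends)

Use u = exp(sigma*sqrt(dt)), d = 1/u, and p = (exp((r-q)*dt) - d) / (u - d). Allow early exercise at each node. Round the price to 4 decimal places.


dt = T/N = 0.125000
u = exp(sigma*sqrt(dt)) = 1.127732; d = 1/u = 0.886736
p = (exp((r-q)*dt) - d) / (u - d) = 0.503313
Discount per step: exp(-r*dt) = 0.992032
Stock lattice S(k, i) with i counting down-moves:
  k=0: S(0,0) = 11.1700
  k=1: S(1,0) = 12.5968; S(1,1) = 9.9048
  k=2: S(2,0) = 14.2058; S(2,1) = 11.1700; S(2,2) = 8.7830
Terminal payoffs V(N, i) = max(K - S_T, 0):
  V(2,0) = 0.000000; V(2,1) = 0.570000; V(2,2) = 2.957024
Backward induction: V(k, i) = exp(-r*dt) * [p * V(k+1, i) + (1-p) * V(k+1, i+1)]; then take max(V_cont, immediate exercise) for American.
  V(1,0) = exp(-r*dt) * [p*0.000000 + (1-p)*0.570000] = 0.280856; exercise = 0.000000; V(1,0) = max -> 0.280856
  V(1,1) = exp(-r*dt) * [p*0.570000 + (1-p)*2.957024] = 1.741615; exercise = 1.835161; V(1,1) = max -> 1.835161
  V(0,0) = exp(-r*dt) * [p*0.280856 + (1-p)*1.835161] = 1.044470; exercise = 0.570000; V(0,0) = max -> 1.044470

Answer: Price = V(0,0) = 1.0445


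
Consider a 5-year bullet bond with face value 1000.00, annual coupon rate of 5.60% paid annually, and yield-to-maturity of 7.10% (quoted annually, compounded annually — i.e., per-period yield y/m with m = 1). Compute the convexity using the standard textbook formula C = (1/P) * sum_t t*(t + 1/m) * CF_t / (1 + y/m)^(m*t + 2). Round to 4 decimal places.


Answer: Convexity = 22.5488

Derivation:
Coupon per period c = face * coupon_rate / m = 56.000000
Periods per year m = 1; per-period yield y/m = 0.071000
Number of cashflows N = 5
Cashflows (t years, CF_t, discount factor 1/(1+y/m)^(m*t), PV):
  t = 1.0000: CF_t = 56.000000, DF = 0.933707, PV = 52.287582
  t = 2.0000: CF_t = 56.000000, DF = 0.871808, PV = 48.821271
  t = 3.0000: CF_t = 56.000000, DF = 0.814013, PV = 45.584754
  t = 4.0000: CF_t = 56.000000, DF = 0.760050, PV = 42.562795
  t = 5.0000: CF_t = 1056.000000, DF = 0.709664, PV = 749.404961
Price P = sum_t PV_t = 938.661364
Convexity numerator sum_t t*(t + 1/m) * CF_t / (1+y/m)^(m*t + 2):
  t = 1.0000: term = 91.169508
  t = 2.0000: term = 255.376773
  t = 3.0000: term = 476.894066
  t = 4.0000: term = 742.132067
  t = 5.0000: term = 19600.126625
Convexity = (1/P) * sum = 21165.699039 / 938.661364 = 22.548812


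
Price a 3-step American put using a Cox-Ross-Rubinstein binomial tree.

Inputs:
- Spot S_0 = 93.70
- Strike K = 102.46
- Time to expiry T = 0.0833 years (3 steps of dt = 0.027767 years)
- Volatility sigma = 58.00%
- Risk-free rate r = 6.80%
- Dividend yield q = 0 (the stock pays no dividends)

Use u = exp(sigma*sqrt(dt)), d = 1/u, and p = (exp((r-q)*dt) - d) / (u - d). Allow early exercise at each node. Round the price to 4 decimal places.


dt = T/N = 0.027767
u = exp(sigma*sqrt(dt)) = 1.101472; d = 1/u = 0.907876
p = (exp((r-q)*dt) - d) / (u - d) = 0.485619
Discount per step: exp(-r*dt) = 0.998114
Stock lattice S(k, i) with i counting down-moves:
  k=0: S(0,0) = 93.7000
  k=1: S(1,0) = 103.2079; S(1,1) = 85.0680
  k=2: S(2,0) = 113.6806; S(2,1) = 93.7000; S(2,2) = 77.2312
  k=3: S(3,0) = 125.2160; S(3,1) = 103.2079; S(3,2) = 85.0680; S(3,3) = 70.1164
Terminal payoffs V(N, i) = max(K - S_T, 0):
  V(3,0) = 0.000000; V(3,1) = 0.000000; V(3,2) = 17.392007; V(3,3) = 32.343637
Backward induction: V(k, i) = exp(-r*dt) * [p * V(k+1, i) + (1-p) * V(k+1, i+1)]; then take max(V_cont, immediate exercise) for American.
  V(2,0) = exp(-r*dt) * [p*0.000000 + (1-p)*0.000000] = 0.000000; exercise = 0.000000; V(2,0) = max -> 0.000000
  V(2,1) = exp(-r*dt) * [p*0.000000 + (1-p)*17.392007] = 8.929240; exercise = 8.760000; V(2,1) = max -> 8.929240
  V(2,2) = exp(-r*dt) * [p*17.392007 + (1-p)*32.343637] = 25.035524; exercise = 25.228800; V(2,2) = max -> 25.228800
  V(1,0) = exp(-r*dt) * [p*0.000000 + (1-p)*8.929240] = 4.584366; exercise = 0.000000; V(1,0) = max -> 4.584366
  V(1,1) = exp(-r*dt) * [p*8.929240 + (1-p)*25.228800] = 17.280762; exercise = 17.392007; V(1,1) = max -> 17.392007
  V(0,0) = exp(-r*dt) * [p*4.584366 + (1-p)*17.392007] = 11.151296; exercise = 8.760000; V(0,0) = max -> 11.151296

Answer: Price = V(0,0) = 11.1513
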